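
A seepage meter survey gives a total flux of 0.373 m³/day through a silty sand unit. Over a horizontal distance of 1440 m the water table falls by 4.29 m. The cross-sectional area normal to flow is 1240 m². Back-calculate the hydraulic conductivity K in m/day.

0.101

Hydraulic gradient i = Δh / L = 4.29 / 1440 = 0.002979.
From Q = K·A·i, K = Q / (A·i) = 0.373 / (1240 × 0.002979) = 0.1010 m/day.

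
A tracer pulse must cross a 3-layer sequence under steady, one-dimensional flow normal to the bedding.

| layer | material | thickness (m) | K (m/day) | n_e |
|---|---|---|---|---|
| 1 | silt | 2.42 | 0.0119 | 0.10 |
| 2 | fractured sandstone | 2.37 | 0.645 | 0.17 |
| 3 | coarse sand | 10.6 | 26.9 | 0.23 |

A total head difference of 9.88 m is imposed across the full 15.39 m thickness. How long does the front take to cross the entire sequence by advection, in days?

With flow normal to the layers, continuity requires the same specific discharge q through every layer.
Σ(b_i/K_i) = 2.42/0.0119 + 2.37/0.645 + 10.6/26.9 = 207.4 d.
q = Δh / Σ(b_i/K_i) = 9.88 / 207.4 = 0.04763 m/day.
In each layer the seepage velocity is v_i = q/n_i, so the layer transit time is t_i = b_i·n_i / q:
  layer 1 (silt): t_1 = 2.42 × 0.10 / 0.04763 = 5.081 d
  layer 2 (fractured sandstone): t_2 = 2.37 × 0.17 / 0.04763 = 8.459 d
  layer 3 (coarse sand): t_3 = 10.6 × 0.23 / 0.04763 = 51.19 d
Total t = Σ t_i = 64.73 days.

64.7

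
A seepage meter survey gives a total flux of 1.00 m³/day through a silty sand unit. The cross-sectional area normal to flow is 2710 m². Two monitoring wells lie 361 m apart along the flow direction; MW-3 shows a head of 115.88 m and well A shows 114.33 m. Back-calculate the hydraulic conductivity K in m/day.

Hydraulic gradient i = (115.88 − 114.33) / 361 = 1.55 / 361 = 0.004294.
From Q = K·A·i, K = Q / (A·i) = 1.00 / (2710 × 0.004294) = 0.08594 m/day.

0.0859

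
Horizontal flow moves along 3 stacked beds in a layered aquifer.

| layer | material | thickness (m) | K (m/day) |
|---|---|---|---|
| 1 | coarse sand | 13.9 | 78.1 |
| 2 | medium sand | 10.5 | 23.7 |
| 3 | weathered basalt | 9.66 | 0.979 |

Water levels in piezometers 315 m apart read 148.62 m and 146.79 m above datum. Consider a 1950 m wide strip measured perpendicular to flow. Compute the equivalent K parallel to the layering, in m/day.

39.5

Flow is parallel to layering, so each bed carries its own Darcy discharge and the transmissivities add.
Σ(K_i·b_i) = 78.1×13.9 + 23.7×10.5 + 0.979×9.66 = 1344 m²/day.
Total thickness b = 34.06 m, so K_eq = Σ(K_i·b_i)/b = 39.46 m/day.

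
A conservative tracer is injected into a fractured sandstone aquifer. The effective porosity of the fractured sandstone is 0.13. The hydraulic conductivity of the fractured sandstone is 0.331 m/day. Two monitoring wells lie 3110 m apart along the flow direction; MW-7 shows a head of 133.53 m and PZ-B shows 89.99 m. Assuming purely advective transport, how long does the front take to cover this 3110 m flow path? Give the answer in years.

239

Hydraulic gradient i = (133.53 − 89.99) / 3110 = 43.54 / 3110 = 0.01400.
Darcy flux q = K · i = 0.3310 × 0.01400 = 0.004634 m/day.
Seepage velocity v = q / n_e = 0.004634 / 0.13 = 0.03565 m/day.
Travel time t = L / v = 3110 / 0.03565 = 87246 days = 238.9 years.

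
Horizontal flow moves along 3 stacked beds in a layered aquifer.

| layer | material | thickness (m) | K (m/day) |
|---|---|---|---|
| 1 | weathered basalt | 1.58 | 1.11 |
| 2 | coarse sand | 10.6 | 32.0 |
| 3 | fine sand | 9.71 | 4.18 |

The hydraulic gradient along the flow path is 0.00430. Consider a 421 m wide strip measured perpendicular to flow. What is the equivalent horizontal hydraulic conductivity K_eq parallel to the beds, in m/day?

Flow is parallel to layering, so each bed carries its own Darcy discharge and the transmissivities add.
Σ(K_i·b_i) = 1.11×1.58 + 32.0×10.6 + 4.18×9.71 = 381.5 m²/day.
Total thickness b = 21.89 m, so K_eq = Σ(K_i·b_i)/b = 17.43 m/day.

17.4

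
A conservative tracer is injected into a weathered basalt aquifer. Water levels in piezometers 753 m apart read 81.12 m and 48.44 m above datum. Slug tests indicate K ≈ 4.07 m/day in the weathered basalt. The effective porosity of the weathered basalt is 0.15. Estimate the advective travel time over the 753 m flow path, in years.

1.75

Hydraulic gradient i = (81.12 − 48.44) / 753 = 32.68 / 753 = 0.04340.
Darcy flux q = K · i = 4.070 × 0.04340 = 0.1766 m/day.
Seepage velocity v = q / n_e = 0.1766 / 0.15 = 1.178 m/day.
Travel time t = L / v = 753 / 1.178 = 639.4 days = 1.751 years.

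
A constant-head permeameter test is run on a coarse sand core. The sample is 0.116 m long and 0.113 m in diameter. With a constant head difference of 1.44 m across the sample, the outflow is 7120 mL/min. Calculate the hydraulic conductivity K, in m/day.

82.4

Cross-sectional area A = π·(d/2)² = π × (0.113/2)² = 0.01003 m².
Convert discharge: 7120 mL/min = 0.0001187 m³/s.
Darcy's law rearranged: K = Q·L / (A·Δh) = 0.0001187 × 0.116 / (0.01003 × 1.44) = 0.0009532 m/s = 82.36 m/day.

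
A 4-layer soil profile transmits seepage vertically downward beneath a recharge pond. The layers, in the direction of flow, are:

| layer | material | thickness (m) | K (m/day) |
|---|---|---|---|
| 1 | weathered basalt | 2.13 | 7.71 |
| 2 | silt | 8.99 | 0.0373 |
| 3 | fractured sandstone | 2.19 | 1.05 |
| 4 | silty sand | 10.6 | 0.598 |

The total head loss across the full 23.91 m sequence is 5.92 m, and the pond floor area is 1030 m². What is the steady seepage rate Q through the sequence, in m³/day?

23.4

Flow is perpendicular to layering, so the layers act in series and the equivalent K is the thickness-weighted harmonic mean.
Total thickness L = 2.13 + 8.99 + 2.19 + 10.6 = 23.91 m.
Σ(b_i/K_i) = 2.13/7.71 + 8.99/0.0373 + 2.19/1.05 + 10.6/0.598 = 261.1 d.
K_eq = L / Σ(b_i/K_i) = 23.91 / 261.1 = 0.09157 m/day.
Q = K_eq · A · (Δh/L) = 0.09157 × 1030 × (5.92/23.91) = 23.35 m³/day.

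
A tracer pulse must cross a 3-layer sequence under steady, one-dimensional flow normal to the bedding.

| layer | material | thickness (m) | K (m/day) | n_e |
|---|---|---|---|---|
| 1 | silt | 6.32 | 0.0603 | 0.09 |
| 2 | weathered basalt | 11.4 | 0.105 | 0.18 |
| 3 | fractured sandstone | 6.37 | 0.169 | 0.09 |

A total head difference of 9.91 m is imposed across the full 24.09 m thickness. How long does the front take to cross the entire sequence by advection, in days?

80.9

With flow normal to the layers, continuity requires the same specific discharge q through every layer.
Σ(b_i/K_i) = 6.32/0.0603 + 11.4/0.105 + 6.37/0.169 = 251.1 d.
q = Δh / Σ(b_i/K_i) = 9.91 / 251.1 = 0.03947 m/day.
In each layer the seepage velocity is v_i = q/n_i, so the layer transit time is t_i = b_i·n_i / q:
  layer 1 (silt): t_1 = 6.32 × 0.09 / 0.03947 = 14.41 d
  layer 2 (weathered basalt): t_2 = 11.4 × 0.18 / 0.03947 = 51.99 d
  layer 3 (fractured sandstone): t_3 = 6.37 × 0.09 / 0.03947 = 14.52 d
Total t = Σ t_i = 80.92 days.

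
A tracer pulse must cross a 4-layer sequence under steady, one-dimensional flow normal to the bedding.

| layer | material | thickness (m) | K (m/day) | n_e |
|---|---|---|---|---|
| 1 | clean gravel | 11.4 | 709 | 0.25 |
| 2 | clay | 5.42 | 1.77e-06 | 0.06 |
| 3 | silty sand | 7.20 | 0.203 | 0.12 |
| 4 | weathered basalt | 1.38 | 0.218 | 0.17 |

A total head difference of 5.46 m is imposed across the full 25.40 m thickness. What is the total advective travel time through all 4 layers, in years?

6560

With flow normal to the layers, continuity requires the same specific discharge q through every layer.
Σ(b_i/K_i) = 11.4/709 + 5.42/1.77e-06 + 7.20/0.203 + 1.38/0.218 = 3.062e+06 d.
q = Δh / Σ(b_i/K_i) = 5.46 / 3.062e+06 = 1.783e-06 m/day.
In each layer the seepage velocity is v_i = q/n_i, so the layer transit time is t_i = b_i·n_i / q:
  layer 1 (clean gravel): t_1 = 11.4 × 0.25 / 1.783e-06 = 1.598e+06 d
  layer 2 (clay): t_2 = 5.42 × 0.06 / 1.783e-06 = 1.824e+05 d
  layer 3 (silty sand): t_3 = 7.20 × 0.12 / 1.783e-06 = 4.846e+05 d
  layer 4 (weathered basalt): t_4 = 1.38 × 0.17 / 1.783e-06 = 1.316e+05 d
Total t = Σ t_i = 2.397e+06 days = 6562 years.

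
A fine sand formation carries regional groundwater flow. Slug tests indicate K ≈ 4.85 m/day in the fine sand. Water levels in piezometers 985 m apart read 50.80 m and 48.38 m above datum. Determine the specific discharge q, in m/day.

0.0119

Hydraulic gradient i = (50.80 − 48.38) / 985 = 2.42 / 985 = 0.002457.
Specific discharge q = K · i = 4.850 × 0.002457 = 0.01192 m/day.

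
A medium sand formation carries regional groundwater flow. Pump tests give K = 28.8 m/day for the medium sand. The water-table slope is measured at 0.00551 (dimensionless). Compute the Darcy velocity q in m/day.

Hydraulic gradient i = 0.00551.
Specific discharge q = K · i = 28.80 × 0.005510 = 0.1587 m/day.

0.159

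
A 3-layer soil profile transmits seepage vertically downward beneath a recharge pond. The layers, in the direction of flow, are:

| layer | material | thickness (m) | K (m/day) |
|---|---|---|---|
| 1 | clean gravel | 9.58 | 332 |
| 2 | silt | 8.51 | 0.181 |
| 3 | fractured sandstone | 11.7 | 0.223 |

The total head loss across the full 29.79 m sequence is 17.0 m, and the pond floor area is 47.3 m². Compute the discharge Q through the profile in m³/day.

Flow is perpendicular to layering, so the layers act in series and the equivalent K is the thickness-weighted harmonic mean.
Total thickness L = 9.58 + 8.51 + 11.7 = 29.79 m.
Σ(b_i/K_i) = 9.58/332 + 8.51/0.181 + 11.7/0.223 = 99.51 d.
K_eq = L / Σ(b_i/K_i) = 29.79 / 99.51 = 0.2994 m/day.
Q = K_eq · A · (Δh/L) = 0.2994 × 47.3 × (17.0/29.79) = 8.080 m³/day.

8.08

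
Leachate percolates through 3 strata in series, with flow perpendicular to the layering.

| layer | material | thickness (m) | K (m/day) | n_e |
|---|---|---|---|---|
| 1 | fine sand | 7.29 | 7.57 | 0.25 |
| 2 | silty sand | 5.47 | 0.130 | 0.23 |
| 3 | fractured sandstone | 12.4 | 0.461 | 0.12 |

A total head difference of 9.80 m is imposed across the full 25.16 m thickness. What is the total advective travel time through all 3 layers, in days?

32.6

With flow normal to the layers, continuity requires the same specific discharge q through every layer.
Σ(b_i/K_i) = 7.29/7.57 + 5.47/0.130 + 12.4/0.461 = 69.94 d.
q = Δh / Σ(b_i/K_i) = 9.80 / 69.94 = 0.1401 m/day.
In each layer the seepage velocity is v_i = q/n_i, so the layer transit time is t_i = b_i·n_i / q:
  layer 1 (fine sand): t_1 = 7.29 × 0.25 / 0.1401 = 13.01 d
  layer 2 (silty sand): t_2 = 5.47 × 0.23 / 0.1401 = 8.978 d
  layer 3 (fractured sandstone): t_3 = 12.4 × 0.12 / 0.1401 = 10.62 d
Total t = Σ t_i = 32.60 days.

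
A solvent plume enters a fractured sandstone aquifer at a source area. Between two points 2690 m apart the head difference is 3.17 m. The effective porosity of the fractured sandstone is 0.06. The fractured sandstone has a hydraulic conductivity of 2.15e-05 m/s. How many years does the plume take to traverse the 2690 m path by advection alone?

202

Convert K: 2.15e-05 m/s × 86400 = 1.858 m/day.
Hydraulic gradient i = Δh / L = 3.17 / 2690 = 0.001178.
Darcy flux q = K · i = 1.858 × 0.001178 = 0.002189 m/day.
Seepage velocity v = q / n_e = 0.002189 / 0.06 = 0.03648 m/day.
Travel time t = L / v = 2690 / 0.03648 = 73730 days = 201.9 years.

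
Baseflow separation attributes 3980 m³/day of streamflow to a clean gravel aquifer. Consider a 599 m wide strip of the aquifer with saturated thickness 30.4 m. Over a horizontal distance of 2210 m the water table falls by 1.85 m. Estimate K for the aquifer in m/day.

261

Cross-sectional area A = 599 × 30.4 = 18210 m².
Hydraulic gradient i = Δh / L = 1.85 / 2210 = 0.0008371.
From Q = K·A·i, K = Q / (A·i) = 3980 / (18210 × 0.0008371) = 261.1 m/day.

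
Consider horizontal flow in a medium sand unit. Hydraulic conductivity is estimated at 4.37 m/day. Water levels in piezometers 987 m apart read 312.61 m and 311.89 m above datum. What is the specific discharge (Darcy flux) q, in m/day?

Hydraulic gradient i = (312.61 − 311.89) / 987 = 0.72 / 987 = 0.0007295.
Specific discharge q = K · i = 4.370 × 0.0007295 = 0.003188 m/day.

0.00319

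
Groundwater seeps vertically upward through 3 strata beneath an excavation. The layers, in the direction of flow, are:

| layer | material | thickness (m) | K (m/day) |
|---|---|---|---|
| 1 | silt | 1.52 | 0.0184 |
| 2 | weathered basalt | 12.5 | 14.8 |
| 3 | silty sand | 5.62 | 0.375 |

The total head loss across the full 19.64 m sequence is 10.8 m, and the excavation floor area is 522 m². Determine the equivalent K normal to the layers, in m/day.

Flow is perpendicular to layering, so the layers act in series and the equivalent K is the thickness-weighted harmonic mean.
Total thickness L = 1.52 + 12.5 + 5.62 = 19.64 m.
Σ(b_i/K_i) = 1.52/0.0184 + 12.5/14.8 + 5.62/0.375 = 98.44 d.
K_eq = L / Σ(b_i/K_i) = 19.64 / 98.44 = 0.1995 m/day.

0.200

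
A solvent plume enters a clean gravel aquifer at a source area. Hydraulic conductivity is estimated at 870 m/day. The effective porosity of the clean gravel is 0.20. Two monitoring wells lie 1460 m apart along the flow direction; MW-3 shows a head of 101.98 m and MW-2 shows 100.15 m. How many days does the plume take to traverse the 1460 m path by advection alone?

268

Hydraulic gradient i = (101.98 − 100.15) / 1460 = 1.83 / 1460 = 0.001253.
Darcy flux q = K · i = 870.0 × 0.001253 = 1.090 m/day.
Seepage velocity v = q / n_e = 1.090 / 0.20 = 5.452 m/day.
Travel time t = L / v = 1460 / 5.452 = 267.8 days.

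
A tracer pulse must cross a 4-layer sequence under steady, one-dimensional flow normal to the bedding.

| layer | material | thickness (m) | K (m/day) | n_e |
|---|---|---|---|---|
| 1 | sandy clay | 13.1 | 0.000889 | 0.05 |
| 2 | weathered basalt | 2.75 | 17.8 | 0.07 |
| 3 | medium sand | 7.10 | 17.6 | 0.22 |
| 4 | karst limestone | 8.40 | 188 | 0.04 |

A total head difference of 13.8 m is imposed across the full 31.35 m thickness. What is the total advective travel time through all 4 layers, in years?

8.03

With flow normal to the layers, continuity requires the same specific discharge q through every layer.
Σ(b_i/K_i) = 13.1/0.000889 + 2.75/17.8 + 7.10/17.6 + 8.40/188 = 14736 d.
q = Δh / Σ(b_i/K_i) = 13.8 / 14736 = 0.0009365 m/day.
In each layer the seepage velocity is v_i = q/n_i, so the layer transit time is t_i = b_i·n_i / q:
  layer 1 (sandy clay): t_1 = 13.1 × 0.05 / 0.0009365 = 699.4 d
  layer 2 (weathered basalt): t_2 = 2.75 × 0.07 / 0.0009365 = 205.6 d
  layer 3 (medium sand): t_3 = 7.10 × 0.22 / 0.0009365 = 1668 d
  layer 4 (karst limestone): t_4 = 8.40 × 0.04 / 0.0009365 = 358.8 d
Total t = Σ t_i = 2932 days = 8.027 years.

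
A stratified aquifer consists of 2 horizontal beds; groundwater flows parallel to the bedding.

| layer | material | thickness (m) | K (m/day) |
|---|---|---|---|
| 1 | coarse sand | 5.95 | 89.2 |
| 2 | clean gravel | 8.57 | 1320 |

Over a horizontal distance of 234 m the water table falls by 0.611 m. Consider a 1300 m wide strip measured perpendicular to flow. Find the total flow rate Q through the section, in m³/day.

Flow is parallel to layering, so each bed carries its own Darcy discharge and the transmissivities add.
Σ(K_i·b_i) = 89.2×5.95 + 1320×8.57 = 11843 m²/day.
Hydraulic gradient i = Δh / L = 0.611 / 234 = 0.002611.
Q = Σ(K_i·b_i) · W · i = 11843 × 1300 × 0.002611 = 40201 m³/day.

40200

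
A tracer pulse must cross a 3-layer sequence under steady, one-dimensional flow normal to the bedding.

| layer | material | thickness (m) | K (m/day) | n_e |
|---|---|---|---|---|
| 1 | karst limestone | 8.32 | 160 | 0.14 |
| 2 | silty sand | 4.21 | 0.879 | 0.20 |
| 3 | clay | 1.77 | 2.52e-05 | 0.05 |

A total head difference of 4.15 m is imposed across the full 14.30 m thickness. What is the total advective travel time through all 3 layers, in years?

97.1

With flow normal to the layers, continuity requires the same specific discharge q through every layer.
Σ(b_i/K_i) = 8.32/160 + 4.21/0.879 + 1.77/2.52e-05 = 70243 d.
q = Δh / Σ(b_i/K_i) = 4.15 / 70243 = 5.908e-05 m/day.
In each layer the seepage velocity is v_i = q/n_i, so the layer transit time is t_i = b_i·n_i / q:
  layer 1 (karst limestone): t_1 = 8.32 × 0.14 / 5.908e-05 = 19715 d
  layer 2 (silty sand): t_2 = 4.21 × 0.20 / 5.908e-05 = 14252 d
  layer 3 (clay): t_3 = 1.77 × 0.05 / 5.908e-05 = 1498 d
Total t = Σ t_i = 35465 days = 97.10 years.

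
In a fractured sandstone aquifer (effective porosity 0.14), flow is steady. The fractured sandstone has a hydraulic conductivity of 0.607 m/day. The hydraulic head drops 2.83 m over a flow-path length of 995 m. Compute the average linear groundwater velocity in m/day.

Hydraulic gradient i = Δh / L = 2.83 / 995 = 0.002844.
Darcy flux q = K · i = 0.6070 × 0.002844 = 0.001726 m/day.
Seepage velocity v = q / n_e = 0.001726 / 0.14 = 0.01233 m/day.

0.0123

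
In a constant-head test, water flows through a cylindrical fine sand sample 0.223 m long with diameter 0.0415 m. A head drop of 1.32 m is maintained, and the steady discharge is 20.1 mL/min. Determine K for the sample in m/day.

Cross-sectional area A = π·(d/2)² = π × (0.0415/2)² = 0.001353 m².
Convert discharge: 20.1 mL/min = 3.350e-07 m³/s.
Darcy's law rearranged: K = Q·L / (A·Δh) = 3.350e-07 × 0.223 / (0.001353 × 1.32) = 4.184e-05 m/s = 3.615 m/day.

3.61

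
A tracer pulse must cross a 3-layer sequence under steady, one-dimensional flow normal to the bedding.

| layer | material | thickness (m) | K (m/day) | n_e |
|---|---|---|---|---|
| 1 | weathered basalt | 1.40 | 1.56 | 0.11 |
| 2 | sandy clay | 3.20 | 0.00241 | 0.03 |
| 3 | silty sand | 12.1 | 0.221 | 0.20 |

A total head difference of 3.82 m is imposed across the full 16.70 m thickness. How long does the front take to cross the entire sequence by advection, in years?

2.65

With flow normal to the layers, continuity requires the same specific discharge q through every layer.
Σ(b_i/K_i) = 1.40/1.56 + 3.20/0.00241 + 12.1/0.221 = 1383 d.
q = Δh / Σ(b_i/K_i) = 3.82 / 1383 = 0.002761 m/day.
In each layer the seepage velocity is v_i = q/n_i, so the layer transit time is t_i = b_i·n_i / q:
  layer 1 (weathered basalt): t_1 = 1.40 × 0.11 / 0.002761 = 55.77 d
  layer 2 (sandy clay): t_2 = 3.20 × 0.03 / 0.002761 = 34.77 d
  layer 3 (silty sand): t_3 = 12.1 × 0.20 / 0.002761 = 876.4 d
Total t = Σ t_i = 967.0 days = 2.647 years.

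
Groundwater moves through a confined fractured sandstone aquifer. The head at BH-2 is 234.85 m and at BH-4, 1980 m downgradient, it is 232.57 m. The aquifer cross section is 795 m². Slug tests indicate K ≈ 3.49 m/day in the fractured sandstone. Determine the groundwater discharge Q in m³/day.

Hydraulic gradient i = (234.85 − 232.57) / 1980 = 2.28 / 1980 = 0.001152.
Darcy's law: Q = K · A · i = 3.490 × 795.0 × 0.001152 = 3.195 m³/day.

3.19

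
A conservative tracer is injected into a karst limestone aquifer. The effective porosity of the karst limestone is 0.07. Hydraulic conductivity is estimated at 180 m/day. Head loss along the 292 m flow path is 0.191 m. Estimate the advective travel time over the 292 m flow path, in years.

Hydraulic gradient i = Δh / L = 0.191 / 292 = 0.0006541.
Darcy flux q = K · i = 180.0 × 0.0006541 = 0.1177 m/day.
Seepage velocity v = q / n_e = 0.1177 / 0.07 = 1.682 m/day.
Travel time t = L / v = 292 / 1.682 = 173.6 days = 0.4753 years.

0.475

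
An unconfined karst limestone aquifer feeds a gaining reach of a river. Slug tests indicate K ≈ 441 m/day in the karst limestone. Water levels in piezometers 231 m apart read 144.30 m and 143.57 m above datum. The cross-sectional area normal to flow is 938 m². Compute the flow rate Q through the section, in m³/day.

Hydraulic gradient i = (144.30 − 143.57) / 231 = 0.73 / 231 = 0.003160.
Darcy's law: Q = K · A · i = 441.0 × 938.0 × 0.003160 = 1307 m³/day.

1310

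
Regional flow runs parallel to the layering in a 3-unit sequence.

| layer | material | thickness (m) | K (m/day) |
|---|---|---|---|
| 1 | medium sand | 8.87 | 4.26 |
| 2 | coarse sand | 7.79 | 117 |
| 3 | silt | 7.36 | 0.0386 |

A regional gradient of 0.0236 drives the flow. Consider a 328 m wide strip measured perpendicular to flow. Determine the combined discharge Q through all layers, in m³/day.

7350

Flow is parallel to layering, so each bed carries its own Darcy discharge and the transmissivities add.
Σ(K_i·b_i) = 4.26×8.87 + 117×7.79 + 0.0386×7.36 = 949.5 m²/day.
Hydraulic gradient i = 0.0236.
Q = Σ(K_i·b_i) · W · i = 949.5 × 328 × 0.02360 = 7350 m³/day.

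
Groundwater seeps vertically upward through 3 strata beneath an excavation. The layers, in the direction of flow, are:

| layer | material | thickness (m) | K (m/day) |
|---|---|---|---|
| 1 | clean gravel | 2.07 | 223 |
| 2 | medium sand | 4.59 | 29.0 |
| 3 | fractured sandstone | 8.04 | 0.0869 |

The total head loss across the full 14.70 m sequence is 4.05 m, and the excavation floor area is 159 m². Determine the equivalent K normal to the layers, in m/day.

0.159

Flow is perpendicular to layering, so the layers act in series and the equivalent K is the thickness-weighted harmonic mean.
Total thickness L = 2.07 + 4.59 + 8.04 = 14.70 m.
Σ(b_i/K_i) = 2.07/223 + 4.59/29.0 + 8.04/0.0869 = 92.69 d.
K_eq = L / Σ(b_i/K_i) = 14.70 / 92.69 = 0.1586 m/day.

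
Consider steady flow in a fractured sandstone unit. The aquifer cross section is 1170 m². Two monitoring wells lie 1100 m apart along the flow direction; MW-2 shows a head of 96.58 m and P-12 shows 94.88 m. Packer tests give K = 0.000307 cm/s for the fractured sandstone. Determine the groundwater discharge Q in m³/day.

Convert K: 0.000307 cm/s × 864 = 0.2652 m/day.
Hydraulic gradient i = (96.58 − 94.88) / 1100 = 1.7 / 1100 = 0.001545.
Darcy's law: Q = K · A · i = 0.2652 × 1170 × 0.001545 = 0.4796 m³/day.

0.480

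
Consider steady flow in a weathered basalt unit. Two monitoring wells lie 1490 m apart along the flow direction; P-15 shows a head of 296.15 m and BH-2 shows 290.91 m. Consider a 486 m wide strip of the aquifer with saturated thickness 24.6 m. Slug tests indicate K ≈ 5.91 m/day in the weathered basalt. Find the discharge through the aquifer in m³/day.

248

Cross-sectional area A = 486 × 24.6 = 11956 m².
Hydraulic gradient i = (296.15 − 290.91) / 1490 = 5.24 / 1490 = 0.003517.
Darcy's law: Q = K · A · i = 5.910 × 11956 × 0.003517 = 248.5 m³/day.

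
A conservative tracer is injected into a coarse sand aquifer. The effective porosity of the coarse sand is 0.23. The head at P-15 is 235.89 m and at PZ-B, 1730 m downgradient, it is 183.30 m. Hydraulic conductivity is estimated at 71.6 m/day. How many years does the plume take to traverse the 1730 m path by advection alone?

Hydraulic gradient i = (235.89 − 183.30) / 1730 = 52.59 / 1730 = 0.03040.
Darcy flux q = K · i = 71.60 × 0.03040 = 2.177 m/day.
Seepage velocity v = q / n_e = 2.177 / 0.23 = 9.463 m/day.
Travel time t = L / v = 1730 / 9.463 = 182.8 days = 0.5005 years.

0.501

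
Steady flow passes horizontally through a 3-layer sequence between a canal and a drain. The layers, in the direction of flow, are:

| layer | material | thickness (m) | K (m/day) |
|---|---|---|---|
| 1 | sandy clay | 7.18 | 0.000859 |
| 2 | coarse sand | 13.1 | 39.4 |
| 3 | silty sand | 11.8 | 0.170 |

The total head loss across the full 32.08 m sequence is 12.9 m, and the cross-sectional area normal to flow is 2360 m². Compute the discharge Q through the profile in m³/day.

3.61

Flow is perpendicular to layering, so the layers act in series and the equivalent K is the thickness-weighted harmonic mean.
Total thickness L = 7.18 + 13.1 + 11.8 = 32.08 m.
Σ(b_i/K_i) = 7.18/0.000859 + 13.1/39.4 + 11.8/0.170 = 8428 d.
K_eq = L / Σ(b_i/K_i) = 32.08 / 8428 = 0.003806 m/day.
Q = K_eq · A · (Δh/L) = 0.003806 × 2360 × (12.9/32.08) = 3.612 m³/day.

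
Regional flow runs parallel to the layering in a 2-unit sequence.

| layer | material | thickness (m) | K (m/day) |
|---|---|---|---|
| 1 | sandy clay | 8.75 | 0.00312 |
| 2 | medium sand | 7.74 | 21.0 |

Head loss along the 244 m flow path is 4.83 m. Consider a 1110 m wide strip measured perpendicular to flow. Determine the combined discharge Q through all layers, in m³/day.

3570

Flow is parallel to layering, so each bed carries its own Darcy discharge and the transmissivities add.
Σ(K_i·b_i) = 0.00312×8.75 + 21.0×7.74 = 162.6 m²/day.
Hydraulic gradient i = Δh / L = 4.83 / 244 = 0.01980.
Q = Σ(K_i·b_i) · W · i = 162.6 × 1110 × 0.01980 = 3572 m³/day.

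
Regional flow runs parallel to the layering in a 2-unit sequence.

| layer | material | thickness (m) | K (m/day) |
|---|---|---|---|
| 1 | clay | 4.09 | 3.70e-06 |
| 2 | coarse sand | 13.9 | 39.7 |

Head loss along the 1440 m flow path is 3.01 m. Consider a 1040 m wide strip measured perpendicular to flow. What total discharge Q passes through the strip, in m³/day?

Flow is parallel to layering, so each bed carries its own Darcy discharge and the transmissivities add.
Σ(K_i·b_i) = 3.70e-06×4.09 + 39.7×13.9 = 551.8 m²/day.
Hydraulic gradient i = Δh / L = 3.01 / 1440 = 0.002090.
Q = Σ(K_i·b_i) · W · i = 551.8 × 1040 × 0.002090 = 1200 m³/day.

1200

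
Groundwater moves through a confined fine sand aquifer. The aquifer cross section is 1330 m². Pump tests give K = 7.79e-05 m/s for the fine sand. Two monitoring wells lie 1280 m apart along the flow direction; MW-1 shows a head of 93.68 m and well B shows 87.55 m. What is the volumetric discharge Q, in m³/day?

Convert K: 7.79e-05 m/s × 86400 = 6.731 m/day.
Hydraulic gradient i = (93.68 − 87.55) / 1280 = 6.13 / 1280 = 0.004789.
Darcy's law: Q = K · A · i = 6.731 × 1330 × 0.004789 = 42.87 m³/day.

42.9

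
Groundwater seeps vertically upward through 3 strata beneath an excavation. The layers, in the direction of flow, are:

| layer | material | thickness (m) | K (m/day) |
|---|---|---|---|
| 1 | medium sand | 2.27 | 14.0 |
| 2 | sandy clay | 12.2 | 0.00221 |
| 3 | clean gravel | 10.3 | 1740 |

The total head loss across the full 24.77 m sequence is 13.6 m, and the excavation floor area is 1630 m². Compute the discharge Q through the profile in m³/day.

4.02

Flow is perpendicular to layering, so the layers act in series and the equivalent K is the thickness-weighted harmonic mean.
Total thickness L = 2.27 + 12.2 + 10.3 = 24.77 m.
Σ(b_i/K_i) = 2.27/14.0 + 12.2/0.00221 + 10.3/1740 = 5521 d.
K_eq = L / Σ(b_i/K_i) = 24.77 / 5521 = 0.004487 m/day.
Q = K_eq · A · (Δh/L) = 0.004487 × 1630 × (13.6/24.77) = 4.016 m³/day.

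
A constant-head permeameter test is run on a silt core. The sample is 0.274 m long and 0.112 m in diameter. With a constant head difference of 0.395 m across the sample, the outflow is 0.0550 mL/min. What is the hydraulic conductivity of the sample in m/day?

0.00558

Cross-sectional area A = π·(d/2)² = π × (0.112/2)² = 0.009852 m².
Convert discharge: 0.0550 mL/min = 9.167e-10 m³/s.
Darcy's law rearranged: K = Q·L / (A·Δh) = 9.167e-10 × 0.274 / (0.009852 × 0.395) = 6.454e-08 m/s = 0.005576 m/day.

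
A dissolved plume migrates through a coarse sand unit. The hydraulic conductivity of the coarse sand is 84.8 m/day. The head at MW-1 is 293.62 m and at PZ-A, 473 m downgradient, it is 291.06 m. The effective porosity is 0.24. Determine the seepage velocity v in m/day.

1.91

Hydraulic gradient i = (293.62 − 291.06) / 473 = 2.56 / 473 = 0.005412.
Darcy flux q = K · i = 84.80 × 0.005412 = 0.4590 m/day.
Seepage velocity v = q / n_e = 0.4590 / 0.24 = 1.912 m/day.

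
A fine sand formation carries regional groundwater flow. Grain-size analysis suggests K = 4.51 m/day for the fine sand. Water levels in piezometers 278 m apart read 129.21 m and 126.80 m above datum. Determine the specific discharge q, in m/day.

Hydraulic gradient i = (129.21 − 126.80) / 278 = 2.41 / 278 = 0.008669.
Specific discharge q = K · i = 4.510 × 0.008669 = 0.03910 m/day.

0.0391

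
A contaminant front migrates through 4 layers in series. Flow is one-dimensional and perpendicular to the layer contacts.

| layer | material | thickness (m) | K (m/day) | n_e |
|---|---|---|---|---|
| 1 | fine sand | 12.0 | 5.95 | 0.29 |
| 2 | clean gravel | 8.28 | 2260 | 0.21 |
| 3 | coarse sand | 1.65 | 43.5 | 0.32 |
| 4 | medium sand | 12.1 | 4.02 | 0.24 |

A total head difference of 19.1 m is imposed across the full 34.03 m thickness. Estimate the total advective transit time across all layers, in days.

With flow normal to the layers, continuity requires the same specific discharge q through every layer.
Σ(b_i/K_i) = 12.0/5.95 + 8.28/2260 + 1.65/43.5 + 12.1/4.02 = 5.068 d.
q = Δh / Σ(b_i/K_i) = 19.1 / 5.068 = 3.768 m/day.
In each layer the seepage velocity is v_i = q/n_i, so the layer transit time is t_i = b_i·n_i / q:
  layer 1 (fine sand): t_1 = 12.0 × 0.29 / 3.768 = 0.9234 d
  layer 2 (clean gravel): t_2 = 8.28 × 0.21 / 3.768 = 0.4614 d
  layer 3 (coarse sand): t_3 = 1.65 × 0.32 / 3.768 = 0.1401 d
  layer 4 (medium sand): t_4 = 12.1 × 0.24 / 3.768 = 0.7706 d
Total t = Σ t_i = 2.296 days.

2.30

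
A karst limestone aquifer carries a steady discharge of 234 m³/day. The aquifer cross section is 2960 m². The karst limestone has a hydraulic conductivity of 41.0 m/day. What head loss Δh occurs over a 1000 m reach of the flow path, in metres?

From Q = K·A·i, i = Q / (K·A) = 234 / (41.00 × 2960) = 0.001928.
Head loss Δh = i · L = 0.001928 × 1000 = 1.928 m.

1.93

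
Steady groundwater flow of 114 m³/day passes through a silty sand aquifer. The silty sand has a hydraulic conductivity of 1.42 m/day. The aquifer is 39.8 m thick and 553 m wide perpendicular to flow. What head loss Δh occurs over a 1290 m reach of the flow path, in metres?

4.71

Cross-sectional area A = 553 × 39.8 = 22009 m².
From Q = K·A·i, i = Q / (K·A) = 114 / (1.420 × 22009) = 0.003648.
Head loss Δh = i · L = 0.003648 × 1290 = 4.705 m.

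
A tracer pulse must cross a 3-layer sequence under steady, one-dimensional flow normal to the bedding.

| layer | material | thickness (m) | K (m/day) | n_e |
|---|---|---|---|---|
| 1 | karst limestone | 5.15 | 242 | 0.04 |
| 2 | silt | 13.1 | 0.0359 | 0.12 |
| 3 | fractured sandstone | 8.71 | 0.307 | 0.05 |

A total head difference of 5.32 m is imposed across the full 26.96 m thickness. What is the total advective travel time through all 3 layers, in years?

0.448

With flow normal to the layers, continuity requires the same specific discharge q through every layer.
Σ(b_i/K_i) = 5.15/242 + 13.1/0.0359 + 8.71/0.307 = 393.3 d.
q = Δh / Σ(b_i/K_i) = 5.32 / 393.3 = 0.01353 m/day.
In each layer the seepage velocity is v_i = q/n_i, so the layer transit time is t_i = b_i·n_i / q:
  layer 1 (karst limestone): t_1 = 5.15 × 0.04 / 0.01353 = 15.23 d
  layer 2 (silt): t_2 = 13.1 × 0.12 / 0.01353 = 116.2 d
  layer 3 (fractured sandstone): t_3 = 8.71 × 0.05 / 0.01353 = 32.20 d
Total t = Σ t_i = 163.6 days = 0.4480 years.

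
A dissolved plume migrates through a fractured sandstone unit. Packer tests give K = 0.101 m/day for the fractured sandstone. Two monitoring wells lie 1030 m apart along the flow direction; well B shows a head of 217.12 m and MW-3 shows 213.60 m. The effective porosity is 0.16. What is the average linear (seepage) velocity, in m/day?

Hydraulic gradient i = (217.12 − 213.60) / 1030 = 3.52 / 1030 = 0.003417.
Darcy flux q = K · i = 0.1010 × 0.003417 = 0.0003452 m/day.
Seepage velocity v = q / n_e = 0.0003452 / 0.16 = 0.002157 m/day.

0.00216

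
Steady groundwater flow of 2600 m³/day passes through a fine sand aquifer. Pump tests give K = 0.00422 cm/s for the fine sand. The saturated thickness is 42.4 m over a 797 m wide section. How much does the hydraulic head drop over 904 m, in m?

Convert K: 0.00422 cm/s × 864 = 3.646 m/day.
Cross-sectional area A = 797 × 42.4 = 33793 m².
From Q = K·A·i, i = Q / (K·A) = 2600 / (3.646 × 33793) = 0.02110.
Head loss Δh = i · L = 0.02110 × 904 = 19.08 m.

19.1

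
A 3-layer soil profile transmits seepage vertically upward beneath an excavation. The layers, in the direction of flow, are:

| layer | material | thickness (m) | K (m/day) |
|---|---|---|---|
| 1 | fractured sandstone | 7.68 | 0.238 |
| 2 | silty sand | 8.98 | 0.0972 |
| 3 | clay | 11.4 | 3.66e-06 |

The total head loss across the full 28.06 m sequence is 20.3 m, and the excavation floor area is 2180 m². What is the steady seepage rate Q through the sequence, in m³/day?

0.0142

Flow is perpendicular to layering, so the layers act in series and the equivalent K is the thickness-weighted harmonic mean.
Total thickness L = 7.68 + 8.98 + 11.4 = 28.06 m.
Σ(b_i/K_i) = 7.68/0.238 + 8.98/0.0972 + 11.4/3.66e-06 = 3.115e+06 d.
K_eq = L / Σ(b_i/K_i) = 28.06 / 3.115e+06 = 9.008e-06 m/day.
Q = K_eq · A · (Δh/L) = 9.008e-06 × 2180 × (20.3/28.06) = 0.01421 m³/day.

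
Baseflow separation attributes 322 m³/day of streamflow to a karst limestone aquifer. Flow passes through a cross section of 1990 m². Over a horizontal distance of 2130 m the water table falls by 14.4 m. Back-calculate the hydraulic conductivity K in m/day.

Hydraulic gradient i = Δh / L = 14.4 / 2130 = 0.006761.
From Q = K·A·i, K = Q / (A·i) = 322 / (1990 × 0.006761) = 23.93 m/day.

23.9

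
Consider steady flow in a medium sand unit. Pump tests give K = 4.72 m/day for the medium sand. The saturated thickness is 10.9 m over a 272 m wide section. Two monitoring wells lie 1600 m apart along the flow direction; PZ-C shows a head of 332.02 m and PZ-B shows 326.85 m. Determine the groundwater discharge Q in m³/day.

Cross-sectional area A = 272 × 10.9 = 2965 m².
Hydraulic gradient i = (332.02 − 326.85) / 1600 = 5.17 / 1600 = 0.003231.
Darcy's law: Q = K · A · i = 4.720 × 2965 × 0.003231 = 45.22 m³/day.

45.2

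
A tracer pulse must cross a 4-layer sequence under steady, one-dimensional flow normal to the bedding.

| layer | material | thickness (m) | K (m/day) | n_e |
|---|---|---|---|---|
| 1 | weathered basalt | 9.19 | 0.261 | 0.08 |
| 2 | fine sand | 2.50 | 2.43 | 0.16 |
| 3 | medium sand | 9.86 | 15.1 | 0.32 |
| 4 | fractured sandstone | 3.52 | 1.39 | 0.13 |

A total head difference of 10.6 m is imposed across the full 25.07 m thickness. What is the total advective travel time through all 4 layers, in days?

17.7

With flow normal to the layers, continuity requires the same specific discharge q through every layer.
Σ(b_i/K_i) = 9.19/0.261 + 2.50/2.43 + 9.86/15.1 + 3.52/1.39 = 39.42 d.
q = Δh / Σ(b_i/K_i) = 10.6 / 39.42 = 0.2689 m/day.
In each layer the seepage velocity is v_i = q/n_i, so the layer transit time is t_i = b_i·n_i / q:
  layer 1 (weathered basalt): t_1 = 9.19 × 0.08 / 0.2689 = 2.734 d
  layer 2 (fine sand): t_2 = 2.50 × 0.16 / 0.2689 = 1.488 d
  layer 3 (medium sand): t_3 = 9.86 × 0.32 / 0.2689 = 11.74 d
  layer 4 (fractured sandstone): t_4 = 3.52 × 0.13 / 0.2689 = 1.702 d
Total t = Σ t_i = 17.66 days.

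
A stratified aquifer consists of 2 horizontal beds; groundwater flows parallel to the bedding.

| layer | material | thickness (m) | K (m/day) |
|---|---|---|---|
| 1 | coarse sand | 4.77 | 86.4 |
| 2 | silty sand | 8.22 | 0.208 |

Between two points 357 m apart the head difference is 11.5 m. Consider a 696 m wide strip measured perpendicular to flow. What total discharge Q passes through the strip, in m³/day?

9280

Flow is parallel to layering, so each bed carries its own Darcy discharge and the transmissivities add.
Σ(K_i·b_i) = 86.4×4.77 + 0.208×8.22 = 413.8 m²/day.
Hydraulic gradient i = Δh / L = 11.5 / 357 = 0.03221.
Q = Σ(K_i·b_i) · W · i = 413.8 × 696 × 0.03221 = 9278 m³/day.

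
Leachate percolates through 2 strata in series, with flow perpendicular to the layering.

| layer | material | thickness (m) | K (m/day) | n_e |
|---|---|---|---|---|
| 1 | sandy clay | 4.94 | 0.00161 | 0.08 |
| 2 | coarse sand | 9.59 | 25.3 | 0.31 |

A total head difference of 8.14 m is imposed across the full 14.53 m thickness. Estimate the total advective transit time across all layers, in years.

With flow normal to the layers, continuity requires the same specific discharge q through every layer.
Σ(b_i/K_i) = 4.94/0.00161 + 9.59/25.3 = 3069 d.
q = Δh / Σ(b_i/K_i) = 8.14 / 3069 = 0.002653 m/day.
In each layer the seepage velocity is v_i = q/n_i, so the layer transit time is t_i = b_i·n_i / q:
  layer 1 (sandy clay): t_1 = 4.94 × 0.08 / 0.002653 = 149.0 d
  layer 2 (coarse sand): t_2 = 9.59 × 0.31 / 0.002653 = 1121 d
Total t = Σ t_i = 1270 days = 3.476 years.

3.48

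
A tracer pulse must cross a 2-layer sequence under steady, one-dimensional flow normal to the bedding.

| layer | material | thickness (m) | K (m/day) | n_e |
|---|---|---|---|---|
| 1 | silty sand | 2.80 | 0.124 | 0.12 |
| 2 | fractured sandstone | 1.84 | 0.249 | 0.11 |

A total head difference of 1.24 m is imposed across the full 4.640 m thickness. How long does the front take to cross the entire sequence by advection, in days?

13.0

With flow normal to the layers, continuity requires the same specific discharge q through every layer.
Σ(b_i/K_i) = 2.80/0.124 + 1.84/0.249 = 29.97 d.
q = Δh / Σ(b_i/K_i) = 1.24 / 29.97 = 0.04137 m/day.
In each layer the seepage velocity is v_i = q/n_i, so the layer transit time is t_i = b_i·n_i / q:
  layer 1 (silty sand): t_1 = 2.80 × 0.12 / 0.04137 = 8.121 d
  layer 2 (fractured sandstone): t_2 = 1.84 × 0.11 / 0.04137 = 4.892 d
Total t = Σ t_i = 13.01 days.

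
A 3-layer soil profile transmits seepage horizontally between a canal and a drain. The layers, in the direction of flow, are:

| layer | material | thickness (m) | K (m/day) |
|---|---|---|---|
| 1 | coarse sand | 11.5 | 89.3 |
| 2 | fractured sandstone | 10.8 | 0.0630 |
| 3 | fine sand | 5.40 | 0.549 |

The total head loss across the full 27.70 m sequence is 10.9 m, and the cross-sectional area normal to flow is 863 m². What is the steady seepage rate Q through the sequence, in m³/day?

51.9

Flow is perpendicular to layering, so the layers act in series and the equivalent K is the thickness-weighted harmonic mean.
Total thickness L = 11.5 + 10.8 + 5.40 = 27.70 m.
Σ(b_i/K_i) = 11.5/89.3 + 10.8/0.0630 + 5.40/0.549 = 181.4 d.
K_eq = L / Σ(b_i/K_i) = 27.70 / 181.4 = 0.1527 m/day.
Q = K_eq · A · (Δh/L) = 0.1527 × 863 × (10.9/27.70) = 51.86 m³/day.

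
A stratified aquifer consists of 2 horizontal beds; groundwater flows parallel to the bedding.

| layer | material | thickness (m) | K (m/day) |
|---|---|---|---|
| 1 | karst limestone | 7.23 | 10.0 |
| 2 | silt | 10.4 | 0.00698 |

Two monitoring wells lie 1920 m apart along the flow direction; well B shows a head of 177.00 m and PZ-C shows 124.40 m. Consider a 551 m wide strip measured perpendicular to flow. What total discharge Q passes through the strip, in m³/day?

1090

Flow is parallel to layering, so each bed carries its own Darcy discharge and the transmissivities add.
Σ(K_i·b_i) = 10.0×7.23 + 0.00698×10.4 = 72.37 m²/day.
Hydraulic gradient i = (177.00 − 124.40) / 1920 = 52.6 / 1920 = 0.02740.
Q = Σ(K_i·b_i) · W · i = 72.37 × 551 × 0.02740 = 1092 m³/day.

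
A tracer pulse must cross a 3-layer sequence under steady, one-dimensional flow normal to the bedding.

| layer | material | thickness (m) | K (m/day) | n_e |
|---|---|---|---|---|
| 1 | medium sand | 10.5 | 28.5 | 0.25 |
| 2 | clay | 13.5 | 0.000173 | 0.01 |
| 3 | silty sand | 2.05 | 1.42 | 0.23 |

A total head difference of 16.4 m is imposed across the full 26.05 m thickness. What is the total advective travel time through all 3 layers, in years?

42.1

With flow normal to the layers, continuity requires the same specific discharge q through every layer.
Σ(b_i/K_i) = 10.5/28.5 + 13.5/0.000173 + 2.05/1.42 = 78036 d.
q = Δh / Σ(b_i/K_i) = 16.4 / 78036 = 0.0002102 m/day.
In each layer the seepage velocity is v_i = q/n_i, so the layer transit time is t_i = b_i·n_i / q:
  layer 1 (medium sand): t_1 = 10.5 × 0.25 / 0.0002102 = 12491 d
  layer 2 (clay): t_2 = 13.5 × 0.01 / 0.0002102 = 642.4 d
  layer 3 (silty sand): t_3 = 2.05 × 0.23 / 0.0002102 = 2244 d
Total t = Σ t_i = 15377 days = 42.10 years.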